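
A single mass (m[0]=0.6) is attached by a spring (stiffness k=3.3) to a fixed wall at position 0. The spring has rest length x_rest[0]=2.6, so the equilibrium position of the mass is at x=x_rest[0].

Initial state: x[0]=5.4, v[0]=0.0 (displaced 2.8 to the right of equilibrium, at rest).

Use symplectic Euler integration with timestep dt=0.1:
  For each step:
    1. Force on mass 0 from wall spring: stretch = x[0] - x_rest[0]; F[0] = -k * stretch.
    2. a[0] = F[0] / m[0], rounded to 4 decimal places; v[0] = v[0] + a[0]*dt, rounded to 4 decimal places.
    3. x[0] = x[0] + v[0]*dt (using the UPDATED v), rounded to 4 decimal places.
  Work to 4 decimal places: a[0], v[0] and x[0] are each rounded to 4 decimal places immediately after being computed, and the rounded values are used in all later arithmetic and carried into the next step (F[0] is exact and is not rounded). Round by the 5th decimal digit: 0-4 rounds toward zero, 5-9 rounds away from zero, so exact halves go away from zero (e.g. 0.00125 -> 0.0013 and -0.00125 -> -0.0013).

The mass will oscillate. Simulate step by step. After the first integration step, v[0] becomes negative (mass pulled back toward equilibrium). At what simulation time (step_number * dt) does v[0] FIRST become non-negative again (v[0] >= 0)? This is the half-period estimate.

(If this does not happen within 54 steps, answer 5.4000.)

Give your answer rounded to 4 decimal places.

Answer: 1.4000

Derivation:
Step 0: x=[5.4000] v=[0.0000]
Step 1: x=[5.2460] v=[-1.5400]
Step 2: x=[4.9465] v=[-2.9953]
Step 3: x=[4.5179] v=[-4.2859]
Step 4: x=[3.9838] v=[-5.3408]
Step 5: x=[3.3736] v=[-6.1019]
Step 6: x=[2.7209] v=[-6.5274]
Step 7: x=[2.0615] v=[-6.5939]
Step 8: x=[1.4317] v=[-6.2977]
Step 9: x=[0.8662] v=[-5.6551]
Step 10: x=[0.3961] v=[-4.7015]
Step 11: x=[0.0472] v=[-3.4894]
Step 12: x=[-0.1613] v=[-2.0854]
Step 13: x=[-0.2180] v=[-0.5667]
Step 14: x=[-0.1197] v=[0.9832]
First v>=0 after going negative at step 14, time=1.4000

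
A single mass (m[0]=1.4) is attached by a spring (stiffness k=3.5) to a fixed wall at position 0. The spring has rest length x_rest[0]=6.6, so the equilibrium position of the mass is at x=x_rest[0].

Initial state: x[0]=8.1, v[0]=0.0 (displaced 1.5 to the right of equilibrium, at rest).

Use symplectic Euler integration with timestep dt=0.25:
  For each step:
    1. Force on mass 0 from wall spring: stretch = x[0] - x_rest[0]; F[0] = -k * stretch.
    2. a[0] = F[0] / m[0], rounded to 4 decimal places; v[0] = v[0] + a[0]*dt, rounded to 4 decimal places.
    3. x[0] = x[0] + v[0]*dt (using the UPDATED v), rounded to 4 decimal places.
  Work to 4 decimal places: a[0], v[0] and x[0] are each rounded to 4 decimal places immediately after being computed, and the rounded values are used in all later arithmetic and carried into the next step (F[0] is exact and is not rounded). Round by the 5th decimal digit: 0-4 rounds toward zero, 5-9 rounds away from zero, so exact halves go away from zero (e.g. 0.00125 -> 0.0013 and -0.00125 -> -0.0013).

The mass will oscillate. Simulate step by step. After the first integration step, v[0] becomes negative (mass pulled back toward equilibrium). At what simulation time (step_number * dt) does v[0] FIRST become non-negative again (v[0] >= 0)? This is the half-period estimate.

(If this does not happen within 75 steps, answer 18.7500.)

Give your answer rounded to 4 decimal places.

Step 0: x=[8.1000] v=[0.0000]
Step 1: x=[7.8656] v=[-0.9375]
Step 2: x=[7.4335] v=[-1.7285]
Step 3: x=[6.8711] v=[-2.2495]
Step 4: x=[6.2664] v=[-2.4190]
Step 5: x=[5.7138] v=[-2.2105]
Step 6: x=[5.2997] v=[-1.6566]
Step 7: x=[5.0887] v=[-0.8439]
Step 8: x=[5.1139] v=[0.1007]
First v>=0 after going negative at step 8, time=2.0000

Answer: 2.0000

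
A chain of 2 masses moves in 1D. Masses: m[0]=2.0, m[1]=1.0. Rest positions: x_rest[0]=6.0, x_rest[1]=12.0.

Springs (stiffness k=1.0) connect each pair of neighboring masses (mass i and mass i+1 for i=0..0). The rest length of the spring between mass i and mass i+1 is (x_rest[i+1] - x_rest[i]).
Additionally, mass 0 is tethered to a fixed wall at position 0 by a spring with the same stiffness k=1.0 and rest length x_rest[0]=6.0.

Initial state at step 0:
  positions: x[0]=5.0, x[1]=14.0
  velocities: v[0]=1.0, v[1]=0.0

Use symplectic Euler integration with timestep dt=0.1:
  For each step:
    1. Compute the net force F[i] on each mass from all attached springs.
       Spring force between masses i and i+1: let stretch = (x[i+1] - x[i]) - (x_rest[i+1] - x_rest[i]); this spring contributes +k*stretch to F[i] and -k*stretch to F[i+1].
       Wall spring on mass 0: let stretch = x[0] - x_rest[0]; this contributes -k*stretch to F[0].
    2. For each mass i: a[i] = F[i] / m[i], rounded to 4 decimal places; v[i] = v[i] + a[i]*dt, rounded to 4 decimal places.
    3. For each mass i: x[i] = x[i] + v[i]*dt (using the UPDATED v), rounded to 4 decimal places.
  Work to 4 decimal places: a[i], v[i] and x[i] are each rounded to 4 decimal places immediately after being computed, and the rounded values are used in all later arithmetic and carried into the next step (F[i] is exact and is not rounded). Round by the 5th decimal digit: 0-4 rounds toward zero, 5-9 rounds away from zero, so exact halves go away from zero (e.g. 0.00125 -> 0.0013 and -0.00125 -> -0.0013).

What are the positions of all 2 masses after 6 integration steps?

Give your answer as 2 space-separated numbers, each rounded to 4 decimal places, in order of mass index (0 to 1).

Answer: 5.9619 13.4382

Derivation:
Step 0: x=[5.0000 14.0000] v=[1.0000 0.0000]
Step 1: x=[5.1200 13.9700] v=[1.2000 -0.3000]
Step 2: x=[5.2587 13.9115] v=[1.3865 -0.5850]
Step 3: x=[5.4143 13.8265] v=[1.5562 -0.8503]
Step 4: x=[5.5849 13.7174] v=[1.7061 -1.0915]
Step 5: x=[5.7683 13.5869] v=[1.8335 -1.3048]
Step 6: x=[5.9619 13.4382] v=[1.9360 -1.4867]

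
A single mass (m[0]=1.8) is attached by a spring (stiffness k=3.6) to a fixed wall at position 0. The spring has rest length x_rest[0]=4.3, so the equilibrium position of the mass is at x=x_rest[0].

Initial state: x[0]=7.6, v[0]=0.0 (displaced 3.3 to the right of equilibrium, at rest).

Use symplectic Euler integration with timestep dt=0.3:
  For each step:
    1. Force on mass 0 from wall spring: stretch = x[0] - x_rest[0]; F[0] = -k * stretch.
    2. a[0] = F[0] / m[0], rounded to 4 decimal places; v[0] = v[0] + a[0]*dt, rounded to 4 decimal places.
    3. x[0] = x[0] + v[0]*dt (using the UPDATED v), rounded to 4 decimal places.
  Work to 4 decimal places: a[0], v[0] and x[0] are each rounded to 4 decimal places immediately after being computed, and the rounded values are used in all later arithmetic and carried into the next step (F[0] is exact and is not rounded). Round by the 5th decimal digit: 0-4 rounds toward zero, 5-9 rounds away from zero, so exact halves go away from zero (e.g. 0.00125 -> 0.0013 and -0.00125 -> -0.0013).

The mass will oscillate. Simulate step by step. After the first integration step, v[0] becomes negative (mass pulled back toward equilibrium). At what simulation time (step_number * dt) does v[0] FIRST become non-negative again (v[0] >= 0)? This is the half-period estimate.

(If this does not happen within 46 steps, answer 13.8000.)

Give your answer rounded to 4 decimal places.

Answer: 2.4000

Derivation:
Step 0: x=[7.6000] v=[0.0000]
Step 1: x=[7.0060] v=[-1.9800]
Step 2: x=[5.9249] v=[-3.6036]
Step 3: x=[4.5514] v=[-4.5785]
Step 4: x=[3.1326] v=[-4.7293]
Step 5: x=[1.9239] v=[-4.0289]
Step 6: x=[1.1429] v=[-2.6032]
Step 7: x=[0.9302] v=[-0.7089]
Step 8: x=[1.3241] v=[1.3130]
First v>=0 after going negative at step 8, time=2.4000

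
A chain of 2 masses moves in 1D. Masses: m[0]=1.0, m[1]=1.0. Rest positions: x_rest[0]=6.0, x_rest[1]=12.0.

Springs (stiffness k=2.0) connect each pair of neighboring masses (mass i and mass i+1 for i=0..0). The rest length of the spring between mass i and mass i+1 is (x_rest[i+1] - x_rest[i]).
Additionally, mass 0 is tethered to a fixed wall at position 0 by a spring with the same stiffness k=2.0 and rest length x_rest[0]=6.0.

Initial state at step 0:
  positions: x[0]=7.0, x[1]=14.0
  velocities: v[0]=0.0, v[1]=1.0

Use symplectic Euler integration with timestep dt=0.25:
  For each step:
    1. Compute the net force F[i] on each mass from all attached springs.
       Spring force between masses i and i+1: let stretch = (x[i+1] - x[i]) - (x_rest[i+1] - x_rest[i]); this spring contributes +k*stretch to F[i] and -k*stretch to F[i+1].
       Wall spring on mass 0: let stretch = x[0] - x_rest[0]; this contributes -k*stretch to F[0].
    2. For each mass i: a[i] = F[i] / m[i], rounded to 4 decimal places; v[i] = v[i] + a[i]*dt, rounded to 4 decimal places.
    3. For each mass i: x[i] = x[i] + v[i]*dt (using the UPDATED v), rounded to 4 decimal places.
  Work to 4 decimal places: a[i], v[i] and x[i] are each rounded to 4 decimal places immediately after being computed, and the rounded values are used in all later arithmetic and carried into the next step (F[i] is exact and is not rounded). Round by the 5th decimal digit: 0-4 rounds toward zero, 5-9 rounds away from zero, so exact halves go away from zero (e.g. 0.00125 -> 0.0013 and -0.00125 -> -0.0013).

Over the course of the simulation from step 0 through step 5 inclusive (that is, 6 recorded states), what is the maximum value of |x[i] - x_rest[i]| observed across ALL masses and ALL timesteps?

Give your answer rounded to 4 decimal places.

Answer: 2.1250

Derivation:
Step 0: x=[7.0000 14.0000] v=[0.0000 1.0000]
Step 1: x=[7.0000 14.1250] v=[0.0000 0.5000]
Step 2: x=[7.0156 14.1094] v=[0.0625 -0.0625]
Step 3: x=[7.0410 13.9571] v=[0.1016 -0.6094]
Step 4: x=[7.0508 13.6902] v=[0.0392 -1.0675]
Step 5: x=[7.0092 13.3434] v=[-0.1665 -1.3872]
Max displacement = 2.1250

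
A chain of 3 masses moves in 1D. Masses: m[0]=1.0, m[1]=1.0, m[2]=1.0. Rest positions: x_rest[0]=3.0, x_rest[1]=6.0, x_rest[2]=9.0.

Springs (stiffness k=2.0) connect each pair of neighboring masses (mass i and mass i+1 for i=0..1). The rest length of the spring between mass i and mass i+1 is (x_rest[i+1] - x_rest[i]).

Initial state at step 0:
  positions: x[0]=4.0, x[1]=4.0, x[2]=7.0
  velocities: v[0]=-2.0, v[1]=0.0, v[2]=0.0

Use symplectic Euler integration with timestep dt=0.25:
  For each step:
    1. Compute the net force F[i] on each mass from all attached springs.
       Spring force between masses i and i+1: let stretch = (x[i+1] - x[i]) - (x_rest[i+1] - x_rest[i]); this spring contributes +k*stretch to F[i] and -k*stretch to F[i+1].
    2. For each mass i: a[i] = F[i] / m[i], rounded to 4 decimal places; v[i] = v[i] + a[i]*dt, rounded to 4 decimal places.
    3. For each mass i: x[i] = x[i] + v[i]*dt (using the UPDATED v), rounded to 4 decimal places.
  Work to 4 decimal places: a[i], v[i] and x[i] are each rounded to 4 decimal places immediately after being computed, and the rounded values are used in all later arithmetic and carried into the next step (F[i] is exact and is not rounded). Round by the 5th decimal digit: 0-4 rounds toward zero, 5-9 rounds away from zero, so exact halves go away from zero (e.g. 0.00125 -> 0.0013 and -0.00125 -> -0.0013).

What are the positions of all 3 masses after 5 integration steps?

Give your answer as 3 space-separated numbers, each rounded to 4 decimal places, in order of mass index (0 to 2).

Step 0: x=[4.0000 4.0000 7.0000] v=[-2.0000 0.0000 0.0000]
Step 1: x=[3.1250 4.3750 7.0000] v=[-3.5000 1.5000 0.0000]
Step 2: x=[2.0313 4.9219 7.0469] v=[-4.3750 2.1875 0.1875]
Step 3: x=[0.9239 5.3731 7.2032] v=[-4.4297 1.8047 0.6250]
Step 4: x=[-0.0024 5.4969 7.5057] v=[-3.7051 0.4952 1.2100]
Step 5: x=[-0.6163 5.1844 7.9321] v=[-2.4555 -1.2501 1.7056]

Answer: -0.6163 5.1844 7.9321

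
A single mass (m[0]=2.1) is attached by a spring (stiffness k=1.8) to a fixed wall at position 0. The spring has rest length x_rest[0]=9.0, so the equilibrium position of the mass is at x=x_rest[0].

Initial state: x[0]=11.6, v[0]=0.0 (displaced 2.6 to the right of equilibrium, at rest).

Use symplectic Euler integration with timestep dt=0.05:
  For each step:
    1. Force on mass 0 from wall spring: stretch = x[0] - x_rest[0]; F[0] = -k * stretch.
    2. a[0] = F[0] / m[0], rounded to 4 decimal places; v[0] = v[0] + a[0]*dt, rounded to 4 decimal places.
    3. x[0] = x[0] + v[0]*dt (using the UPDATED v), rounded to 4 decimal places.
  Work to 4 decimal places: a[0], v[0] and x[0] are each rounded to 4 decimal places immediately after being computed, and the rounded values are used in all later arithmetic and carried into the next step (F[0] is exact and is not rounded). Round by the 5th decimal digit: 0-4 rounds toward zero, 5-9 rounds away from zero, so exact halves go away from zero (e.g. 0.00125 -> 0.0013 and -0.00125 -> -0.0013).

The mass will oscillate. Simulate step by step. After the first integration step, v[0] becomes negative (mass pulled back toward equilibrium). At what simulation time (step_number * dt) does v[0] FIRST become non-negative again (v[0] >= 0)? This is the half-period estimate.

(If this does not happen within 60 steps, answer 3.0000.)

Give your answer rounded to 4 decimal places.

Step 0: x=[11.6000] v=[0.0000]
Step 1: x=[11.5944] v=[-0.1114]
Step 2: x=[11.5833] v=[-0.2226]
Step 3: x=[11.5666] v=[-0.3333]
Step 4: x=[11.5444] v=[-0.4433]
Step 5: x=[11.5168] v=[-0.5523]
Step 6: x=[11.4838] v=[-0.6602]
Step 7: x=[11.4455] v=[-0.7667]
Step 8: x=[11.4019] v=[-0.8715]
Step 9: x=[11.3532] v=[-0.9744]
Step 10: x=[11.2994] v=[-1.0753]
Step 11: x=[11.2407] v=[-1.1738]
Step 12: x=[11.1772] v=[-1.2698]
Step 13: x=[11.1090] v=[-1.3631]
Step 14: x=[11.0363] v=[-1.4535]
Step 15: x=[10.9593] v=[-1.5408]
Step 16: x=[10.8781] v=[-1.6248]
Step 17: x=[10.7928] v=[-1.7053]
Step 18: x=[10.7037] v=[-1.7821]
Step 19: x=[10.6109] v=[-1.8551]
Step 20: x=[10.5147] v=[-1.9241]
Step 21: x=[10.4153] v=[-1.9890]
Step 22: x=[10.3128] v=[-2.0497]
Step 23: x=[10.2075] v=[-2.1060]
Step 24: x=[10.0996] v=[-2.1578]
Step 25: x=[9.9894] v=[-2.2049]
Step 26: x=[9.8770] v=[-2.2473]
Step 27: x=[9.7628] v=[-2.2849]
Step 28: x=[9.6469] v=[-2.3176]
Step 29: x=[9.5296] v=[-2.3453]
Step 30: x=[9.4112] v=[-2.3680]
Step 31: x=[9.2919] v=[-2.3856]
Step 32: x=[9.1720] v=[-2.3981]
Step 33: x=[9.0517] v=[-2.4055]
Step 34: x=[8.9313] v=[-2.4077]
Step 35: x=[8.8111] v=[-2.4048]
Step 36: x=[8.6913] v=[-2.3967]
Step 37: x=[8.5721] v=[-2.3835]
Step 38: x=[8.4538] v=[-2.3652]
Step 39: x=[8.3367] v=[-2.3418]
Step 40: x=[8.2210] v=[-2.3134]
Step 41: x=[8.1070] v=[-2.2800]
Step 42: x=[7.9949] v=[-2.2417]
Step 43: x=[7.8850] v=[-2.1986]
Step 44: x=[7.7775] v=[-2.1508]
Step 45: x=[7.6726] v=[-2.0984]
Step 46: x=[7.5705] v=[-2.0415]
Step 47: x=[7.4715] v=[-1.9802]
Step 48: x=[7.3758] v=[-1.9147]
Step 49: x=[7.2835] v=[-1.8451]
Step 50: x=[7.1949] v=[-1.7715]
Step 51: x=[7.1102] v=[-1.6941]
Step 52: x=[7.0295] v=[-1.6131]
Step 53: x=[6.9531] v=[-1.5287]
Step 54: x=[6.8811] v=[-1.4410]
Step 55: x=[6.8136] v=[-1.3502]
Step 56: x=[6.7508] v=[-1.2565]
Step 57: x=[6.6928] v=[-1.1601]
Step 58: x=[6.6397] v=[-1.0612]
Step 59: x=[6.5917] v=[-0.9600]
Step 60: x=[6.5489] v=[-0.8568]
v[0] did not become non-negative within 60 steps; using fallback time=3.0000

Answer: 3.0000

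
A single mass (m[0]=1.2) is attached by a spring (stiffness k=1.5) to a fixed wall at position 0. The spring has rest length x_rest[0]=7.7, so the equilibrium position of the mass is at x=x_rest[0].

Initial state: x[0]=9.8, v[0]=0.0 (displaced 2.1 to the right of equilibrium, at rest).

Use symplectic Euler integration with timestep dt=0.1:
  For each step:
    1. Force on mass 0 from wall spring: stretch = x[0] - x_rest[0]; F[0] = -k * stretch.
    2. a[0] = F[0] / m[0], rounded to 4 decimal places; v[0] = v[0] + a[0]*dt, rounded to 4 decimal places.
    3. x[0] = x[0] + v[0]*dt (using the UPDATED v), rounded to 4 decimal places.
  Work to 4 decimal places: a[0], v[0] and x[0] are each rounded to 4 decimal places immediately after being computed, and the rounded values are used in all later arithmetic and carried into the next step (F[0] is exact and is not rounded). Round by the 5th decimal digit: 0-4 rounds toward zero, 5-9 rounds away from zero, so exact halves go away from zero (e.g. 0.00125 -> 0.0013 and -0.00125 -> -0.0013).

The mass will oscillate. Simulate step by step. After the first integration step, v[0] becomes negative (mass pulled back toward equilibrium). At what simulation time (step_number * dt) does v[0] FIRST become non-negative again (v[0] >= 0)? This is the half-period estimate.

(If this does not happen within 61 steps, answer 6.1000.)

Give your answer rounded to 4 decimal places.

Step 0: x=[9.8000] v=[0.0000]
Step 1: x=[9.7738] v=[-0.2625]
Step 2: x=[9.7216] v=[-0.5217]
Step 3: x=[9.6442] v=[-0.7744]
Step 4: x=[9.5425] v=[-1.0174]
Step 5: x=[9.4177] v=[-1.2477]
Step 6: x=[9.2715] v=[-1.4624]
Step 7: x=[9.1056] v=[-1.6588]
Step 8: x=[8.9222] v=[-1.8345]
Step 9: x=[8.7235] v=[-1.9873]
Step 10: x=[8.5120] v=[-2.1152]
Step 11: x=[8.2903] v=[-2.2167]
Step 12: x=[8.0613] v=[-2.2905]
Step 13: x=[7.8277] v=[-2.3357]
Step 14: x=[7.5925] v=[-2.3517]
Step 15: x=[7.3587] v=[-2.3383]
Step 16: x=[7.1291] v=[-2.2956]
Step 17: x=[6.9067] v=[-2.2242]
Step 18: x=[6.6942] v=[-2.1250]
Step 19: x=[6.4943] v=[-1.9993]
Step 20: x=[6.3094] v=[-1.8486]
Step 21: x=[6.1419] v=[-1.6748]
Step 22: x=[5.9939] v=[-1.4800]
Step 23: x=[5.8672] v=[-1.2667]
Step 24: x=[5.7634] v=[-1.0376]
Step 25: x=[5.6839] v=[-0.7955]
Step 26: x=[5.6296] v=[-0.5435]
Step 27: x=[5.6011] v=[-0.2847]
Step 28: x=[5.5989] v=[-0.0223]
Step 29: x=[5.6229] v=[0.2403]
First v>=0 after going negative at step 29, time=2.9000

Answer: 2.9000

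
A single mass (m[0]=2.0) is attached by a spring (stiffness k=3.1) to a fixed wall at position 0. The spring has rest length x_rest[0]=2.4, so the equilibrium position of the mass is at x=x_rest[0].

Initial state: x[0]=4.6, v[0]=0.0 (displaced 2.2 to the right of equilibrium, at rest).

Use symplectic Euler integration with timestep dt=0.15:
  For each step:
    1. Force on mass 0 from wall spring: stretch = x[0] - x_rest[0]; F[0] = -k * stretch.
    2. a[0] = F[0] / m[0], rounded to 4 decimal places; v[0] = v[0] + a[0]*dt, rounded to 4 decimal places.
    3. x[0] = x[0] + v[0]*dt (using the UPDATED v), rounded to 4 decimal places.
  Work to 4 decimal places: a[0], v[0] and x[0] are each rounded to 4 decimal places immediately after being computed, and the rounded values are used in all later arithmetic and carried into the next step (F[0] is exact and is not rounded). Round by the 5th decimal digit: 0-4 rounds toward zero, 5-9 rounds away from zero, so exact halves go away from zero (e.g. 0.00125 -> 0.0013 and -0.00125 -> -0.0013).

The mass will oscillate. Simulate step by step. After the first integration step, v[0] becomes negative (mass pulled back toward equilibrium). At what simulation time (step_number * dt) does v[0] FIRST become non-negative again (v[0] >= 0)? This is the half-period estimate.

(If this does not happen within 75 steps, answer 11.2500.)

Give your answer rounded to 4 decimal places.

Answer: 2.5500

Derivation:
Step 0: x=[4.6000] v=[0.0000]
Step 1: x=[4.5233] v=[-0.5115]
Step 2: x=[4.3725] v=[-1.0052]
Step 3: x=[4.1529] v=[-1.4638]
Step 4: x=[3.8722] v=[-1.8714]
Step 5: x=[3.5401] v=[-2.2137]
Step 6: x=[3.1683] v=[-2.4788]
Step 7: x=[2.7697] v=[-2.6574]
Step 8: x=[2.3582] v=[-2.7434]
Step 9: x=[1.9481] v=[-2.7337]
Step 10: x=[1.5538] v=[-2.6286]
Step 11: x=[1.1890] v=[-2.4319]
Step 12: x=[0.8665] v=[-2.1503]
Step 13: x=[0.5974] v=[-1.7938]
Step 14: x=[0.3912] v=[-1.3747]
Step 15: x=[0.2550] v=[-0.9077]
Step 16: x=[0.1937] v=[-0.4090]
Step 17: x=[0.2093] v=[0.1040]
First v>=0 after going negative at step 17, time=2.5500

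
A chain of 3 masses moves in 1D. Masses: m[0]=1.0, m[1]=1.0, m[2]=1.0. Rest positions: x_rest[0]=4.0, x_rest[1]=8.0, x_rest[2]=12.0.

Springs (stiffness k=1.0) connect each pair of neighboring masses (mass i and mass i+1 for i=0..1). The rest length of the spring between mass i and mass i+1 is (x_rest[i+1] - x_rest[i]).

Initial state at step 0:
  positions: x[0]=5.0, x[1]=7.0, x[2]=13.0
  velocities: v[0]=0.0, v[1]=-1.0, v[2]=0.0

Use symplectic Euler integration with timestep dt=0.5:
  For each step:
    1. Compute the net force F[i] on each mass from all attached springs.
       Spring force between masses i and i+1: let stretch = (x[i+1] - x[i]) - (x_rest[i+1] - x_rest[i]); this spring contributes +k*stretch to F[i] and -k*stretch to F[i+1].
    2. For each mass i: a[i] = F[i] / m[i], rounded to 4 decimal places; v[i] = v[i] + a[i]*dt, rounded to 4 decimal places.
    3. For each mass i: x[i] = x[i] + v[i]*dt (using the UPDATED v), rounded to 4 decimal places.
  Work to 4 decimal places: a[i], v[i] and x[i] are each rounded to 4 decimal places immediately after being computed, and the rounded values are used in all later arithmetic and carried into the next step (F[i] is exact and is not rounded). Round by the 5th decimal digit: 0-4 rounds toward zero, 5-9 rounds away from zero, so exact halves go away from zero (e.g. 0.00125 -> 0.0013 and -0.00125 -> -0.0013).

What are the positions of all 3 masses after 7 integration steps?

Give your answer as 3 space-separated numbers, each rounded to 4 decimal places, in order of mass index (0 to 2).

Answer: 3.8349 5.8307 11.8349

Derivation:
Step 0: x=[5.0000 7.0000 13.0000] v=[0.0000 -1.0000 0.0000]
Step 1: x=[4.5000 7.5000 12.5000] v=[-1.0000 1.0000 -1.0000]
Step 2: x=[3.7500 8.5000 11.7500] v=[-1.5000 2.0000 -1.5000]
Step 3: x=[3.1875 9.1250 11.1875] v=[-1.1250 1.2500 -1.1250]
Step 4: x=[3.1094 8.7813 11.1094] v=[-0.1563 -0.6875 -0.1563]
Step 5: x=[3.4493 7.6016 11.4493] v=[0.6797 -2.3594 0.6797]
Step 6: x=[3.8273 6.3458 11.8273] v=[0.7559 -2.5117 0.7559]
Step 7: x=[3.8349 5.8307 11.8349] v=[0.0152 -1.0302 0.0152]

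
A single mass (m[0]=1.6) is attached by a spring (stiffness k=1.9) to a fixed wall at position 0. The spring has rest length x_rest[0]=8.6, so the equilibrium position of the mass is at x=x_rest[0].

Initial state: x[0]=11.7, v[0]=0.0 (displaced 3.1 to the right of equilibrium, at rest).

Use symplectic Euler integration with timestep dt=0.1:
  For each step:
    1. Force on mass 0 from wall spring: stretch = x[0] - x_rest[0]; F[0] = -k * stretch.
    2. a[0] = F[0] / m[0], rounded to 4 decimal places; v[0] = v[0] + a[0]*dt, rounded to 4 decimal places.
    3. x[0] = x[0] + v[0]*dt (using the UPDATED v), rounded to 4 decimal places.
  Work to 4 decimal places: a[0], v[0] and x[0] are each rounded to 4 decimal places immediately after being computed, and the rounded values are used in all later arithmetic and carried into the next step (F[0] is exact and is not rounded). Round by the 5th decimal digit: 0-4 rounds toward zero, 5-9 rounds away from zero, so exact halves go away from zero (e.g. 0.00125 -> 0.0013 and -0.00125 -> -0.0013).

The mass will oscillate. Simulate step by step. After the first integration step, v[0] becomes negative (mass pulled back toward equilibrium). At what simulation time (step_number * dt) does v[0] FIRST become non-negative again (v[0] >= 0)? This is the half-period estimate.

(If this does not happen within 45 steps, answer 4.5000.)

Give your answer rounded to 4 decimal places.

Step 0: x=[11.7000] v=[0.0000]
Step 1: x=[11.6632] v=[-0.3681]
Step 2: x=[11.5900] v=[-0.7319]
Step 3: x=[11.4813] v=[-1.0870]
Step 4: x=[11.3384] v=[-1.4292]
Step 5: x=[11.1630] v=[-1.7544]
Step 6: x=[10.9571] v=[-2.0588]
Step 7: x=[10.7232] v=[-2.3387]
Step 8: x=[10.4641] v=[-2.5908]
Step 9: x=[10.1829] v=[-2.8122]
Step 10: x=[9.8829] v=[-3.0002]
Step 11: x=[9.5677] v=[-3.1525]
Step 12: x=[9.2410] v=[-3.2674]
Step 13: x=[8.9067] v=[-3.3435]
Step 14: x=[8.5687] v=[-3.3799]
Step 15: x=[8.2311] v=[-3.3762]
Step 16: x=[7.8979] v=[-3.3324]
Step 17: x=[7.5730] v=[-3.2490]
Step 18: x=[7.2603] v=[-3.1270]
Step 19: x=[6.9635] v=[-2.9679]
Step 20: x=[6.6861] v=[-2.7736]
Step 21: x=[6.4315] v=[-2.5463]
Step 22: x=[6.2026] v=[-2.2888]
Step 23: x=[6.0022] v=[-2.0041]
Step 24: x=[5.8326] v=[-1.6956]
Step 25: x=[5.6959] v=[-1.3670]
Step 26: x=[5.5937] v=[-1.0221]
Step 27: x=[5.5272] v=[-0.6651]
Step 28: x=[5.4972] v=[-0.3002]
Step 29: x=[5.5040] v=[0.0683]
First v>=0 after going negative at step 29, time=2.9000

Answer: 2.9000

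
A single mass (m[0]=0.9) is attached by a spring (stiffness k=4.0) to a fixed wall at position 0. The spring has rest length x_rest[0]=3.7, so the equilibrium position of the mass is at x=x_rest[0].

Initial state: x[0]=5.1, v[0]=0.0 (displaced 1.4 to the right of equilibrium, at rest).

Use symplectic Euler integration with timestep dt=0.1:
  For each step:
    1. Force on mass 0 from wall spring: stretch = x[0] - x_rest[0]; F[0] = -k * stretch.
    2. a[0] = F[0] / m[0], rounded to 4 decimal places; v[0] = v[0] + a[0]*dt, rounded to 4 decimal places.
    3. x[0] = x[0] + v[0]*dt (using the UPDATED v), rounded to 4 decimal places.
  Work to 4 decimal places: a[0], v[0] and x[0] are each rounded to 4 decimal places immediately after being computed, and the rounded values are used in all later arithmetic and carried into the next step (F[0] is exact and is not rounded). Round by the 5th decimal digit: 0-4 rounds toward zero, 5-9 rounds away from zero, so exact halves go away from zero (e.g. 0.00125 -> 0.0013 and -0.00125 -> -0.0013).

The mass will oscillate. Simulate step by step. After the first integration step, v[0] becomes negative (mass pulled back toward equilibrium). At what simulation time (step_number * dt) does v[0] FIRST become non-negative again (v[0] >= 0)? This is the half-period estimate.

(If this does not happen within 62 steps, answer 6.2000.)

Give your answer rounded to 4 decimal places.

Step 0: x=[5.1000] v=[0.0000]
Step 1: x=[5.0378] v=[-0.6222]
Step 2: x=[4.9161] v=[-1.2168]
Step 3: x=[4.7404] v=[-1.7573]
Step 4: x=[4.5184] v=[-2.2197]
Step 5: x=[4.2601] v=[-2.5834]
Step 6: x=[3.9769] v=[-2.8323]
Step 7: x=[3.6814] v=[-2.9554]
Step 8: x=[3.3867] v=[-2.9471]
Step 9: x=[3.1059] v=[-2.8079]
Step 10: x=[2.8515] v=[-2.5439]
Step 11: x=[2.6348] v=[-2.1668]
Step 12: x=[2.4655] v=[-1.6934]
Step 13: x=[2.3510] v=[-1.1447]
Step 14: x=[2.2965] v=[-0.5451]
Step 15: x=[2.3044] v=[0.0787]
First v>=0 after going negative at step 15, time=1.5000

Answer: 1.5000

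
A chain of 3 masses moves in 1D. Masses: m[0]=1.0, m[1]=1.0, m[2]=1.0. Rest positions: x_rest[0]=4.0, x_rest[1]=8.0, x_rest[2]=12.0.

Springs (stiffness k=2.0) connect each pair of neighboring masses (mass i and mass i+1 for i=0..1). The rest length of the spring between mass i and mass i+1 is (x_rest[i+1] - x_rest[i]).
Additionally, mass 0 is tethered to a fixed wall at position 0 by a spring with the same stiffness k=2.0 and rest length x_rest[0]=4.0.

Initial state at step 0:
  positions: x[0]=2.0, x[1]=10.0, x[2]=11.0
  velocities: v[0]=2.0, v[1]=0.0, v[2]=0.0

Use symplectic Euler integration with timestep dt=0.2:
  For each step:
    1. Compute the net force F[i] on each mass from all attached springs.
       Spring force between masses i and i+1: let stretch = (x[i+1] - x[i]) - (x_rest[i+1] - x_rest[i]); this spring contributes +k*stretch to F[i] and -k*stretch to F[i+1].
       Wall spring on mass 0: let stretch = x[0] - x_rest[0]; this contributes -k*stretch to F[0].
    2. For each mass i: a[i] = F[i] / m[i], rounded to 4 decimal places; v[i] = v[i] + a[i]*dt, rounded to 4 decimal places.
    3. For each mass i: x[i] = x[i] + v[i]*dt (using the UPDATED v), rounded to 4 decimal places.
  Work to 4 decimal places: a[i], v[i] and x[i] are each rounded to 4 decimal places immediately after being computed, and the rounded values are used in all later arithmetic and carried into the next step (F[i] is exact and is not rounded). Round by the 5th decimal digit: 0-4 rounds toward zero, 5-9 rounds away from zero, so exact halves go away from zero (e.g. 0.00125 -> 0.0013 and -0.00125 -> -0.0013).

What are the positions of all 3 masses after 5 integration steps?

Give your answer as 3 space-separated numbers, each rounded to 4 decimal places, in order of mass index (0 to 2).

Step 0: x=[2.0000 10.0000 11.0000] v=[2.0000 0.0000 0.0000]
Step 1: x=[2.8800 9.4400 11.2400] v=[4.4000 -2.8000 1.2000]
Step 2: x=[4.0544 8.4992 11.6560] v=[5.8720 -4.7040 2.0800]
Step 3: x=[5.2600 7.4554 12.1395] v=[6.0282 -5.2192 2.4173]
Step 4: x=[6.2205 6.6107 12.5682] v=[4.8024 -4.2237 2.1437]
Step 5: x=[6.7146 6.2113 12.8403] v=[2.4703 -1.9968 1.3607]

Answer: 6.7146 6.2113 12.8403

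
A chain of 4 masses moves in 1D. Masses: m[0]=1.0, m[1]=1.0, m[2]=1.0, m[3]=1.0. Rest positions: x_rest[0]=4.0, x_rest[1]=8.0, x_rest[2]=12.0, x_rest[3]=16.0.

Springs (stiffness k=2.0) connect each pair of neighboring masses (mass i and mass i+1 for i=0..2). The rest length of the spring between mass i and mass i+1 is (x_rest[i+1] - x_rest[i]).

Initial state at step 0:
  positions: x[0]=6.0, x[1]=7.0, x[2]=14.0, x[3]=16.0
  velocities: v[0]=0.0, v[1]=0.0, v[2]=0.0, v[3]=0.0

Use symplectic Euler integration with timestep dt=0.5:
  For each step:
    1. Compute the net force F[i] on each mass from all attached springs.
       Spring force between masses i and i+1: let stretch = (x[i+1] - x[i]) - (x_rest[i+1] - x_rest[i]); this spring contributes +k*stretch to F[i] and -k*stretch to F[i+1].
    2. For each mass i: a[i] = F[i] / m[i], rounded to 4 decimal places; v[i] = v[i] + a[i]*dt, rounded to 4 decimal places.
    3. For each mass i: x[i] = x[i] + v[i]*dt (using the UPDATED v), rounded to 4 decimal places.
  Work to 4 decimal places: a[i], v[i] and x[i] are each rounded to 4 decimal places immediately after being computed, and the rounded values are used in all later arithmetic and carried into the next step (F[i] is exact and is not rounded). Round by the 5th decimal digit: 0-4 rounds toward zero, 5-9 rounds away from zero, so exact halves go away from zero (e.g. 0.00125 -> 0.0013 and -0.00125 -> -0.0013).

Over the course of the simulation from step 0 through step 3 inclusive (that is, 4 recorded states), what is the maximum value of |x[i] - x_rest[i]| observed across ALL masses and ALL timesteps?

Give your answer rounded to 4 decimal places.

Step 0: x=[6.0000 7.0000 14.0000 16.0000] v=[0.0000 0.0000 0.0000 0.0000]
Step 1: x=[4.5000 10.0000 11.5000 17.0000] v=[-3.0000 6.0000 -5.0000 2.0000]
Step 2: x=[3.7500 11.0000 11.0000 17.2500] v=[-1.5000 2.0000 -1.0000 0.5000]
Step 3: x=[4.6250 8.3750 13.6250 16.3750] v=[1.7500 -5.2500 5.2500 -1.7500]
Max displacement = 3.0000

Answer: 3.0000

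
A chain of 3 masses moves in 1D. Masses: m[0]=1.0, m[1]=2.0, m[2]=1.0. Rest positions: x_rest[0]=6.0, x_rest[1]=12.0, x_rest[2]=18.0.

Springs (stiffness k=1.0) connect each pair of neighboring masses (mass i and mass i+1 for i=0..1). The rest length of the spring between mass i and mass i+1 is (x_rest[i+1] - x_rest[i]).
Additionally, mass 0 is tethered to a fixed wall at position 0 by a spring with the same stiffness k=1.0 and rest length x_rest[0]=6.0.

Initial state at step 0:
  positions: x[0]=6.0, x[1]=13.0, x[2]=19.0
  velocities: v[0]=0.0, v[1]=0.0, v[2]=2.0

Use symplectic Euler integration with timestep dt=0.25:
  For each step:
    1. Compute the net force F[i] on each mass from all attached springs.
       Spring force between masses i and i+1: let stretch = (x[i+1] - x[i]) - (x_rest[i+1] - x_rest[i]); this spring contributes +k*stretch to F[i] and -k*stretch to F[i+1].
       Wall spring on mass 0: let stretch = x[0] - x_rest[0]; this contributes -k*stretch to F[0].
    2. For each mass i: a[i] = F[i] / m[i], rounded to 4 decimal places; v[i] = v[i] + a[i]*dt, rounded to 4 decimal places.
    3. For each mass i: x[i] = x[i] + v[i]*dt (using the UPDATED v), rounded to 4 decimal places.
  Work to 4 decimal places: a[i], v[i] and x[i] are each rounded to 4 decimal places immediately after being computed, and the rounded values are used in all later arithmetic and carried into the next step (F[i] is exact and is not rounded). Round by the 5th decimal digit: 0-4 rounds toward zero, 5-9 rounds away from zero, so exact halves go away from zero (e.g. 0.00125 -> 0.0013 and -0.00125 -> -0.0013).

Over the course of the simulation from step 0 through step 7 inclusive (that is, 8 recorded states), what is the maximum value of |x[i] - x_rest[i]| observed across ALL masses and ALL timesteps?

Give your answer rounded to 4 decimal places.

Step 0: x=[6.0000 13.0000 19.0000] v=[0.0000 0.0000 2.0000]
Step 1: x=[6.0625 12.9688 19.5000] v=[0.2500 -0.1250 2.0000]
Step 2: x=[6.1778 12.9258 19.9668] v=[0.4610 -0.1719 1.8672]
Step 3: x=[6.3287 12.8920 20.3686] v=[0.6036 -0.1353 1.6070]
Step 4: x=[6.4943 12.8867 20.6781] v=[0.6623 -0.0211 1.2379]
Step 5: x=[6.6535 12.9252 20.8756] v=[0.6368 0.1538 0.7901]
Step 6: x=[6.7889 13.0161 20.9512] v=[0.5414 0.3637 0.3025]
Step 7: x=[6.8892 13.1604 20.9059] v=[0.4010 0.5772 -0.1813]
Max displacement = 2.9512

Answer: 2.9512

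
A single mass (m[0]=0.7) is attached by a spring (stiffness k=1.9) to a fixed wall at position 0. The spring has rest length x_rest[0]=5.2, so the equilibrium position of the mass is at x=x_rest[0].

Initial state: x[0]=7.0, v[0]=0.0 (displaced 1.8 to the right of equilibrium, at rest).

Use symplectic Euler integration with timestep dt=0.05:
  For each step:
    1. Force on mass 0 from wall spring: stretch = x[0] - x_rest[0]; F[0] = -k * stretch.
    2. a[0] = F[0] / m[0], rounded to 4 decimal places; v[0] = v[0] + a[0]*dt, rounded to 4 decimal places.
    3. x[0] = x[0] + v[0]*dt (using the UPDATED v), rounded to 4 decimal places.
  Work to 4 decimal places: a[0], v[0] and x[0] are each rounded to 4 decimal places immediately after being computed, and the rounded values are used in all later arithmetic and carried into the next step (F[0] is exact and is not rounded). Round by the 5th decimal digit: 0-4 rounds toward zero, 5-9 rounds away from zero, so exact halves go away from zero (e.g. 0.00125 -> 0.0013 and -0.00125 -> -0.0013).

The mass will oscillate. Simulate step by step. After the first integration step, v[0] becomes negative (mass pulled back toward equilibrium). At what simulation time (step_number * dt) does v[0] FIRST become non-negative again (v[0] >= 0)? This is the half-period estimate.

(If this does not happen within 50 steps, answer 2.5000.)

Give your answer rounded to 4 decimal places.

Answer: 1.9500

Derivation:
Step 0: x=[7.0000] v=[0.0000]
Step 1: x=[6.9878] v=[-0.2443]
Step 2: x=[6.9635] v=[-0.4869]
Step 3: x=[6.9272] v=[-0.7262]
Step 4: x=[6.8792] v=[-0.9606]
Step 5: x=[6.8198] v=[-1.1885]
Step 6: x=[6.7494] v=[-1.4083]
Step 7: x=[6.6685] v=[-1.6186]
Step 8: x=[6.5776] v=[-1.8179]
Step 9: x=[6.4774] v=[-2.0049]
Step 10: x=[6.3685] v=[-2.1783]
Step 11: x=[6.2517] v=[-2.3369]
Step 12: x=[6.1277] v=[-2.4796]
Step 13: x=[5.9974] v=[-2.6055]
Step 14: x=[5.8617] v=[-2.7137]
Step 15: x=[5.7215] v=[-2.8035]
Step 16: x=[5.5778] v=[-2.8743]
Step 17: x=[5.4315] v=[-2.9256]
Step 18: x=[5.2837] v=[-2.9570]
Step 19: x=[5.1353] v=[-2.9684]
Step 20: x=[4.9873] v=[-2.9596]
Step 21: x=[4.8408] v=[-2.9307]
Step 22: x=[4.6967] v=[-2.8820]
Step 23: x=[4.5560] v=[-2.8137]
Step 24: x=[4.4197] v=[-2.7263]
Step 25: x=[4.2887] v=[-2.6204]
Step 26: x=[4.1639] v=[-2.4967]
Step 27: x=[4.0461] v=[-2.3561]
Step 28: x=[3.9361] v=[-2.1995]
Step 29: x=[3.8347] v=[-2.0280]
Step 30: x=[3.7426] v=[-1.8427]
Step 31: x=[3.6604] v=[-1.6449]
Step 32: x=[3.5886] v=[-1.4360]
Step 33: x=[3.5277] v=[-1.2173]
Step 34: x=[3.4782] v=[-0.9903]
Step 35: x=[3.4404] v=[-0.7566]
Step 36: x=[3.4145] v=[-0.5178]
Step 37: x=[3.4007] v=[-0.2755]
Step 38: x=[3.3991] v=[-0.0313]
Step 39: x=[3.4098] v=[0.2131]
First v>=0 after going negative at step 39, time=1.9500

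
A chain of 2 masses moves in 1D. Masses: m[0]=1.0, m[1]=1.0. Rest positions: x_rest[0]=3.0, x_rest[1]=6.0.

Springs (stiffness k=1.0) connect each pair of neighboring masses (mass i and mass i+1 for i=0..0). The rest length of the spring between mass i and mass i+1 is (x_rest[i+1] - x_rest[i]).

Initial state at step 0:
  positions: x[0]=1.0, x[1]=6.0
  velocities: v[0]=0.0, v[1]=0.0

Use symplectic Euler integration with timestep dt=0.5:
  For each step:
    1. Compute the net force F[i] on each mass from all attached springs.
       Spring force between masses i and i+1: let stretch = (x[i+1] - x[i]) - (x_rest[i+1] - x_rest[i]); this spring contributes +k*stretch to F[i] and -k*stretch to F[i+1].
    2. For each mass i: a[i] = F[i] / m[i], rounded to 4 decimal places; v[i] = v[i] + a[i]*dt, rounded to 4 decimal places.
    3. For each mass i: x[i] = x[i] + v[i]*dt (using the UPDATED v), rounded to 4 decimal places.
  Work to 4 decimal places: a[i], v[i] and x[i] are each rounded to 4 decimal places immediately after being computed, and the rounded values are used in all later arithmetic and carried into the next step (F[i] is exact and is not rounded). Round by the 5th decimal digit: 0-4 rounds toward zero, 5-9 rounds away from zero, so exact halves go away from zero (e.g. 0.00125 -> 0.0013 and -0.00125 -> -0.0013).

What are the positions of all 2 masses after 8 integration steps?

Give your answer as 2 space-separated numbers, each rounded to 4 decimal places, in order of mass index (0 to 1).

Step 0: x=[1.0000 6.0000] v=[0.0000 0.0000]
Step 1: x=[1.5000 5.5000] v=[1.0000 -1.0000]
Step 2: x=[2.2500 4.7500] v=[1.5000 -1.5000]
Step 3: x=[2.8750 4.1250] v=[1.2500 -1.2500]
Step 4: x=[3.0625 3.9375] v=[0.3750 -0.3750]
Step 5: x=[2.7188 4.2813] v=[-0.6875 0.6875]
Step 6: x=[2.0157 4.9845] v=[-1.4063 1.4063]
Step 7: x=[1.3048 5.6955] v=[-1.4219 1.4219]
Step 8: x=[0.9415 6.0588] v=[-0.7266 0.7266]

Answer: 0.9415 6.0588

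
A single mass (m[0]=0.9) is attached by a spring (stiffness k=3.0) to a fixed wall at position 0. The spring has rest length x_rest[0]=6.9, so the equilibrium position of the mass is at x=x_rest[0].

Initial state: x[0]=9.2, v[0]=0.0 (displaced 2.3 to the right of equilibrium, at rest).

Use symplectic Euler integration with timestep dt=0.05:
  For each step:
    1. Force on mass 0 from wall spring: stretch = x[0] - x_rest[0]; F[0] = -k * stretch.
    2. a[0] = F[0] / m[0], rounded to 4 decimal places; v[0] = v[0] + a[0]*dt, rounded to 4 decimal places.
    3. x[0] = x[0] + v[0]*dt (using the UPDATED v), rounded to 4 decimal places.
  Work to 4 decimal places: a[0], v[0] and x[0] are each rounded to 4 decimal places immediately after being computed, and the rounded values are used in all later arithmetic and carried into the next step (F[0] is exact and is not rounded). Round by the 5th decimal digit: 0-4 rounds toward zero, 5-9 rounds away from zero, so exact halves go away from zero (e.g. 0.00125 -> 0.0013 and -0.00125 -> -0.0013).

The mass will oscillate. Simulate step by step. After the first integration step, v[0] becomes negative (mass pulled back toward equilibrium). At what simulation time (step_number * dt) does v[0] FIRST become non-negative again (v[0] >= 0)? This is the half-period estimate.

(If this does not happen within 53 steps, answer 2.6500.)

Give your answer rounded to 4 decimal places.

Answer: 1.7500

Derivation:
Step 0: x=[9.2000] v=[0.0000]
Step 1: x=[9.1808] v=[-0.3833]
Step 2: x=[9.1426] v=[-0.7634]
Step 3: x=[9.0857] v=[-1.1372]
Step 4: x=[9.0106] v=[-1.5015]
Step 5: x=[8.9179] v=[-1.8533]
Step 6: x=[8.8084] v=[-2.1896]
Step 7: x=[8.6830] v=[-2.5077]
Step 8: x=[8.5428] v=[-2.8049]
Step 9: x=[8.3889] v=[-3.0787]
Step 10: x=[8.2226] v=[-3.3269]
Step 11: x=[8.0452] v=[-3.5473]
Step 12: x=[7.8583] v=[-3.7382]
Step 13: x=[7.6634] v=[-3.8979]
Step 14: x=[7.4621] v=[-4.0251]
Step 15: x=[7.2562] v=[-4.1188]
Step 16: x=[7.0473] v=[-4.1782]
Step 17: x=[6.8372] v=[-4.2028]
Step 18: x=[6.6276] v=[-4.1923]
Step 19: x=[6.4203] v=[-4.1469]
Step 20: x=[6.2170] v=[-4.0670]
Step 21: x=[6.0193] v=[-3.9532]
Step 22: x=[5.8290] v=[-3.8064]
Step 23: x=[5.6476] v=[-3.6279]
Step 24: x=[5.4766] v=[-3.4192]
Step 25: x=[5.3175] v=[-3.1820]
Step 26: x=[5.1716] v=[-2.9183]
Step 27: x=[5.0401] v=[-2.6302]
Step 28: x=[4.9241] v=[-2.3202]
Step 29: x=[4.8246] v=[-1.9909]
Step 30: x=[4.7424] v=[-1.6450]
Step 31: x=[4.6781] v=[-1.2854]
Step 32: x=[4.6323] v=[-0.9151]
Step 33: x=[4.6054] v=[-0.5372]
Step 34: x=[4.5977] v=[-0.1548]
Step 35: x=[4.6091] v=[0.2289]
First v>=0 after going negative at step 35, time=1.7500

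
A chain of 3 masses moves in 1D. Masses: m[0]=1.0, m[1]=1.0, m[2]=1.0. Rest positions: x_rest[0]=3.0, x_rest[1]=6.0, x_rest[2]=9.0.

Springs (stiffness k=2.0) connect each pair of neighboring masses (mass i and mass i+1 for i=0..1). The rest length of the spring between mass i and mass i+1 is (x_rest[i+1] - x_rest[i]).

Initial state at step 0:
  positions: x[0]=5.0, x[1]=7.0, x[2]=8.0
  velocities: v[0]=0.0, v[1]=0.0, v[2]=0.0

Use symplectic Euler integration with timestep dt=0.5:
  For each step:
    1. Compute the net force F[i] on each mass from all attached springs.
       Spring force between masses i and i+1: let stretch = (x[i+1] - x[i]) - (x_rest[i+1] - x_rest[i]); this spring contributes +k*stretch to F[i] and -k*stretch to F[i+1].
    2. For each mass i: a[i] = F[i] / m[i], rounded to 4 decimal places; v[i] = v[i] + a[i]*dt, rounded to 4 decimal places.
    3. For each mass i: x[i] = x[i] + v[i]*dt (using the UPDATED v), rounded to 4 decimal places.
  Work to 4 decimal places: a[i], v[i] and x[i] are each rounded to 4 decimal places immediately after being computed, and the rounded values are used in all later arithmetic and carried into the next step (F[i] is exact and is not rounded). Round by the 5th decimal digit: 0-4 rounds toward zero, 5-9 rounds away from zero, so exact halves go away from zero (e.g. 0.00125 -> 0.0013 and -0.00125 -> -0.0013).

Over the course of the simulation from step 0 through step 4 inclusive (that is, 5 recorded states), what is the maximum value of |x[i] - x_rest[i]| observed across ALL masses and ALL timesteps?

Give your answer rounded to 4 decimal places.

Answer: 2.0625

Derivation:
Step 0: x=[5.0000 7.0000 8.0000] v=[0.0000 0.0000 0.0000]
Step 1: x=[4.5000 6.5000 9.0000] v=[-1.0000 -1.0000 2.0000]
Step 2: x=[3.5000 6.2500 10.2500] v=[-2.0000 -0.5000 2.5000]
Step 3: x=[2.3750 6.6250 11.0000] v=[-2.2500 0.7500 1.5000]
Step 4: x=[1.8750 7.0625 11.0625] v=[-1.0000 0.8750 0.1250]
Max displacement = 2.0625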